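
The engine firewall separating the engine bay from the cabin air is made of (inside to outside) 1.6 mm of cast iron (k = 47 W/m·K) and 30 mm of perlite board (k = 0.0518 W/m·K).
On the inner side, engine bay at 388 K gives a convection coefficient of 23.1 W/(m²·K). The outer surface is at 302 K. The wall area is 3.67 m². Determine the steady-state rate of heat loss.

Model the wall as resistances in series:
R_inner film = 1/(h_i·A) = 1/(23.1×3.67) = 0.0118 K/W
R_cast iron = L/(kA) = 0.0016/(47×3.67) = 9.276×10^-6 K/W
R_perlite board = L/(kA) = 0.03/(0.0518×3.67) = 0.1578 K/W
R_total = 0.1696 K/W
Q = ΔT / R_total = 86 / 0.1696

Q ≈ 507 W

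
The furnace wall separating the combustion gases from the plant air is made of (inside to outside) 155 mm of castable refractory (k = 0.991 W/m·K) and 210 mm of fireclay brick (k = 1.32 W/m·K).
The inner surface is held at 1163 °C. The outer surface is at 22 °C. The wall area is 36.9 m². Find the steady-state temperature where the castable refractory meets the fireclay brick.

Model the wall as resistances in series:
R_castable refractory = L/(kA) = 0.155/(0.991×36.9) = 0.004239 K/W
R_fireclay brick = L/(kA) = 0.21/(1.32×36.9) = 0.004311 K/W
R_total = 0.00855 K/W;  Q = ΔT/R_total = 1141/0.00855 = 133400 W
T_interface = T_inner − Q·ΣR(inner→interface) = 1163 − 133000×0.004239

T ≈ 597 °C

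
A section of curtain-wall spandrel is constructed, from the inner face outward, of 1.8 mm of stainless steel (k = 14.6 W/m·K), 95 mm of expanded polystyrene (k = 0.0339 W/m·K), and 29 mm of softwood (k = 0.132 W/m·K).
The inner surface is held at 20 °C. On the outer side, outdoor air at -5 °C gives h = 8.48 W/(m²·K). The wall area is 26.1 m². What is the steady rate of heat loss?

Q ≈ 208 W

Series thermal resistances:
R_stainless steel = L/(kA) = 0.0018/(14.6×26.1) = 4.724×10^-6 K/W
R_expanded polystyrene = L/(kA) = 0.095/(0.0339×26.1) = 0.1074 K/W
R_softwood = L/(kA) = 0.029/(0.132×26.1) = 0.008418 K/W
R_outer film = 1/(h_o·A) = 1/(8.48×26.1) = 0.004518 K/W
R_total = 0.1203 K/W
Q = ΔT / R_total = 25 / 0.1203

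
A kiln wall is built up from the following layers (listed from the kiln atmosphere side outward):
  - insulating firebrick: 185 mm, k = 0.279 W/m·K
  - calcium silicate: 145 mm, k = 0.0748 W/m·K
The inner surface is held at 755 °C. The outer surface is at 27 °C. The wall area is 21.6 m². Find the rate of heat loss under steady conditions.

Q ≈ 6040 W

Model the wall as resistances in series:
R_insulating firebrick = L/(kA) = 0.185/(0.279×21.6) = 0.0307 K/W
R_calcium silicate = L/(kA) = 0.145/(0.0748×21.6) = 0.08975 K/W
R_total = 0.1204 K/W
Q = ΔT / R_total = 728 / 0.1204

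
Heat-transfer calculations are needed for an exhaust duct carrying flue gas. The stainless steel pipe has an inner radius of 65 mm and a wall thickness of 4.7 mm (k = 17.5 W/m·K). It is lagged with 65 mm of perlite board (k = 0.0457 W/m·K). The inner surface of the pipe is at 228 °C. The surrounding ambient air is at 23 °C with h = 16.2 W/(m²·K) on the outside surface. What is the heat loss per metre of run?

q′ ≈ 86.6 W/m

Radial resistances (cylindrical: R_cond = ln(r_o/r_i)/(2πkL), R_conv = 1/(h·2πrL)):
R_stainless steel pipe wall = ln(69.7/65)/(2π×17.5×1) = 6.349×10^-4 K/W
R_perlite board = ln(134.7/69.7)/(2π×0.0457×1) = 2.295 K/W
R_outer film = 1/(h_o·2πr_oL) = 1/(16.2×2π×0.1347×1) = 0.07294 K/W
R_total = 2.368 K/W
Q = ΔT/R_total = 205/2.368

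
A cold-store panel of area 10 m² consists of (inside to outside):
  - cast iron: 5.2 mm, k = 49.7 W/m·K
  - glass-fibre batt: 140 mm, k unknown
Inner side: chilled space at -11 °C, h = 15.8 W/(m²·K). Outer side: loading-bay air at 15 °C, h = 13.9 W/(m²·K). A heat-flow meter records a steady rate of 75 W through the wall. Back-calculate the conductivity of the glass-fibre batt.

k ≈ 0.042 W/(m·K)

Thermal resistances in series:
R_inner film = 1/(h_i·A) = 1/(15.8×10) = 0.006329 K/W
R_cast iron = L/(kA) = 0.0052/(49.7×10) = 1.046×10^-5 K/W
R_outer film = 1/(h_o·A) = 1/(13.9×10) = 0.007194 K/W
Sum of known resistances R_other = 0.01353 K/W
Total R = ΔT/Q = 26/75 = 0.3467 K/W
R_glass-fibre batt = R_total − R_other = 0.3331 K/W
k = L/(R·A) = 0.14/(0.3331×10)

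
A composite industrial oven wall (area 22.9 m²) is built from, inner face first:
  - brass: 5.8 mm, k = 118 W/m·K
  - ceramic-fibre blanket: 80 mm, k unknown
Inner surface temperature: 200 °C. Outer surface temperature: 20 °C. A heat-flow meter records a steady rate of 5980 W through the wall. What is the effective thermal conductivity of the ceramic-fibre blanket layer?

Model the wall as resistances in series:
R_brass = L/(kA) = 0.0058/(118×22.9) = 2.146×10^-6 K/W
Sum of known resistances R_other = 2.146×10^-6 K/W
Total R = ΔT/Q = 180/5980 = 0.0301 K/W
R_ceramic-fibre blanket = R_total − R_other = 0.0301 K/W
k = L/(R·A) = 0.08/(0.0301×22.9)

k ≈ 0.116 W/(m·K)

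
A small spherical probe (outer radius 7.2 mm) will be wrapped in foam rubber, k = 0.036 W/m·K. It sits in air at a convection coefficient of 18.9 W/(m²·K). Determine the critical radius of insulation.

r_cr ≈ 3.81 mm

For a sphere r_cr = 2k/h = 2×0.036/18.9
r_cr = 3.81 mm; since the bare radius (7.2 mm) is above r_cr, any added insulation will reduce heat loss.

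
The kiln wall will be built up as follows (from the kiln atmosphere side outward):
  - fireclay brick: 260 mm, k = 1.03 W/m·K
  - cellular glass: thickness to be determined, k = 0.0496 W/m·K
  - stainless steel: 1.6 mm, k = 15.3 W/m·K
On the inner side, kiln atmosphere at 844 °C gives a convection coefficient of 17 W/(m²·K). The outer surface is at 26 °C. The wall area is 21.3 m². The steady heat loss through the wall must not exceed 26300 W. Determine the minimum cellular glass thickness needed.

L ≈ 17.4 mm

Model the wall as resistances in series:
R_inner film = 1/(h_i·A) = 1/(17×21.3) = 0.002762 K/W
R_fireclay brick = L/(kA) = 0.26/(1.03×21.3) = 0.01185 K/W
R_stainless steel = L/(kA) = 0.0016/(15.3×21.3) = 4.91×10^-6 K/W
Sum of the known resistances R_other = 0.01462 K/W
Required total resistance R_tot = ΔT/Q_allow = 818/26300 = 0.0311 K/W
R_cellular glass = R_tot − R_other = 0.01649 K/W
L = R·k·A = 0.01649×0.0496×21.3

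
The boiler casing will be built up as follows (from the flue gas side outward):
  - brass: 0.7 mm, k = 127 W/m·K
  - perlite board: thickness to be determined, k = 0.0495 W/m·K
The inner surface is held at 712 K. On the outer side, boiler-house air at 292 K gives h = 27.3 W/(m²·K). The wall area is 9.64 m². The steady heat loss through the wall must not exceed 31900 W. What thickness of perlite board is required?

Treating each layer as a thermal resistance in series:
R_brass = L/(kA) = 0.0007/(127×9.64) = 5.718×10^-7 K/W
R_outer film = 1/(h_o·A) = 1/(27.3×9.64) = 0.0038 K/W
Sum of the known resistances R_other = 0.0038 K/W
Required total resistance R_tot = ΔT/Q_allow = 420/31900 = 0.01317 K/W
R_perlite board = R_tot − R_other = 0.009366 K/W
L = R·k·A = 0.009366×0.0495×9.64

L ≈ 4.47 mm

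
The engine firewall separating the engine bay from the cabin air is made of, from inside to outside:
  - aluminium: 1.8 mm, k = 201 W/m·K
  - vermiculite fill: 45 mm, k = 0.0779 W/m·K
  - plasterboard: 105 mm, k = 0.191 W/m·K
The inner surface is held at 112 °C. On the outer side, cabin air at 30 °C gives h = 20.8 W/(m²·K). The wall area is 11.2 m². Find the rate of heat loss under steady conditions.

Q ≈ 781 W

Using the resistance-network approach (series):
R_aluminium = L/(kA) = 0.0018/(201×11.2) = 7.996×10^-7 K/W
R_vermiculite fill = L/(kA) = 0.045/(0.0779×11.2) = 0.05158 K/W
R_plasterboard = L/(kA) = 0.105/(0.191×11.2) = 0.04908 K/W
R_outer film = 1/(h_o·A) = 1/(20.8×11.2) = 0.004293 K/W
R_total = 0.105 K/W
Q = ΔT / R_total = 82 / 0.105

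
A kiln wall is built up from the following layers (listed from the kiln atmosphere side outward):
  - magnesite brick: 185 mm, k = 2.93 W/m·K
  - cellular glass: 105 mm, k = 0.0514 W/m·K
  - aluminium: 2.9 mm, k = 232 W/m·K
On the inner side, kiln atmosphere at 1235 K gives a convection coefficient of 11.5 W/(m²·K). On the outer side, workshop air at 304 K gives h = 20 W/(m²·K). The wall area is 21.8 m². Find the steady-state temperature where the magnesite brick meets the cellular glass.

Series thermal resistances:
R_inner film = 1/(h_i·A) = 1/(11.5×21.8) = 0.003989 K/W
R_magnesite brick = L/(kA) = 0.185/(2.93×21.8) = 0.002896 K/W
R_cellular glass = L/(kA) = 0.105/(0.0514×21.8) = 0.09371 K/W
R_aluminium = L/(kA) = 0.0029/(232×21.8) = 5.734×10^-7 K/W
R_outer film = 1/(h_o·A) = 1/(20×21.8) = 0.002294 K/W
R_total = 0.1029 K/W;  Q = ΔT/R_total = 931/0.1029 = 9049 W
T_interface = T_inner − Q·ΣR(inner→interface) = 1235 − 9050×0.006885

T ≈ 1170 K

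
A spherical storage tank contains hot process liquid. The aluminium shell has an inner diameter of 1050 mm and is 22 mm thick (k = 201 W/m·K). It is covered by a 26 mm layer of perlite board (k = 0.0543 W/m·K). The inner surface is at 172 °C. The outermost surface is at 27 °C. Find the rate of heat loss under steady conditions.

For a spherical shell R = (1/r₁ − 1/r₂)/(4πk); film R = 1/(h·4πr²). In series:
R_aluminium shell = (1/0.525 − 1/0.547)/(4π×201) = 3.033×10^-5 K/W
R_perlite board = (1/0.547 − 1/0.573)/(4π×0.0543) = 0.1216 K/W
R_total = 0.1216 K/W
Q = ΔT/R_total = 145/0.1216

Q ≈ 1190 W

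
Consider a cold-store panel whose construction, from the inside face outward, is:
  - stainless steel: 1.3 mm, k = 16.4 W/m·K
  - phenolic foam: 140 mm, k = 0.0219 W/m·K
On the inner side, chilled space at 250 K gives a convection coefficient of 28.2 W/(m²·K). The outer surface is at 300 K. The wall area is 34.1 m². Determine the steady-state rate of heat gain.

Q ≈ 265 W

Series thermal resistances:
R_inner film = 1/(h_i·A) = 1/(28.2×34.1) = 0.00104 K/W
R_stainless steel = L/(kA) = 0.0013/(16.4×34.1) = 2.325×10^-6 K/W
R_phenolic foam = L/(kA) = 0.14/(0.0219×34.1) = 0.1875 K/W
R_total = 0.1885 K/W
Q = ΔT / R_total = 50 / 0.1885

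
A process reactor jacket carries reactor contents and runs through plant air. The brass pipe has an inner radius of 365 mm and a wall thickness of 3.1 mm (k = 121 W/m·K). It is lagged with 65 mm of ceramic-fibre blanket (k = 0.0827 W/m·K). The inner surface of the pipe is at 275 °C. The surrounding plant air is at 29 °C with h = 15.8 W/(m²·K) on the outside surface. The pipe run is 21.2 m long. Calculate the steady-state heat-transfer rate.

Treating each annulus and film as a series resistance:
R_brass pipe wall = ln(368.1/365)/(2π×121×21.2) = 5.247×10^-7 K/W
R_ceramic-fibre blanket = ln(433.1/368.1)/(2π×0.0827×21.2) = 0.01476 K/W
R_outer film = 1/(h_o·2πr_oL) = 1/(15.8×2π×0.4331×21.2) = 0.001097 K/W
R_total = 0.01586 K/W
Q = ΔT/R_total = 246/0.01586

Q ≈ 15500 W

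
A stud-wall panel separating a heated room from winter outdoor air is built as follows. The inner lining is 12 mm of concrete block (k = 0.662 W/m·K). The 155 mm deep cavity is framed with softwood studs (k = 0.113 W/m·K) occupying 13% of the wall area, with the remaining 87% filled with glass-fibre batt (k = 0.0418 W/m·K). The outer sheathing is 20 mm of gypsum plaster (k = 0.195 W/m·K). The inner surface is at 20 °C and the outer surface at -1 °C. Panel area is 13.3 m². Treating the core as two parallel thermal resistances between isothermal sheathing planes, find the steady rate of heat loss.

Sheathing layers in series; stud and cavity paths in parallel between them.
R_inner = 0.012/(0.662×13.3) = 0.001363 K/W
R_stud  = 0.155/(0.113×0.13×13.3) = 0.7933 K/W
R_cav   = 0.155/(0.0418×0.87×13.3) = 0.3205 K/W
1/R_core = 1/R_stud + 1/R_cav → R_core = 0.2283 K/W
R_outer = 0.02/(0.195×13.3) = 0.007712 K/W
R_total = 0.2373 K/W
Q = ΔT/R_total = 21/0.2373

Q ≈ 88.5 W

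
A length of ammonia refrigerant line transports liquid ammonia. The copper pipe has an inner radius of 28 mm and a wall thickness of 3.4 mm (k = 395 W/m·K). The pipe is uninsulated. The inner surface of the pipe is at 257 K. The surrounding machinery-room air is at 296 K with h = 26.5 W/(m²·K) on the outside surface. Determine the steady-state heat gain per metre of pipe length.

Per-layer cylindrical resistances, series-summed:
R_copper pipe wall = ln(31.4/28)/(2π×395×1) = 4.618×10^-5 K/W
R_outer film = 1/(h_o·2πr_oL) = 1/(26.5×2π×0.0314×1) = 0.1913 K/W
R_total = 0.1913 K/W
Q = ΔT/R_total = 39/0.1913

q′ ≈ 204 W/m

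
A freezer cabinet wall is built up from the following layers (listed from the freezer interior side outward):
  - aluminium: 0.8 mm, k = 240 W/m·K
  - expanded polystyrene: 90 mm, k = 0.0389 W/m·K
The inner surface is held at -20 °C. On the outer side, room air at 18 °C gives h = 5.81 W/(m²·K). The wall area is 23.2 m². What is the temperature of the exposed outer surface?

Treating each layer as a thermal resistance in series:
R_aluminium = L/(kA) = 0.0008/(240×23.2) = 1.437×10^-7 K/W
R_expanded polystyrene = L/(kA) = 0.09/(0.0389×23.2) = 0.09973 K/W
R_outer film = 1/(h_o·A) = 1/(5.81×23.2) = 0.007419 K/W
R_total = 0.1071 K/W;  Q = ΔT/R_total = 38/0.1071 = 354.7 W
T_interface = T_inner + Q·ΣR(inner→interface) = -20 + 355×0.09973

T ≈ 15.4 °C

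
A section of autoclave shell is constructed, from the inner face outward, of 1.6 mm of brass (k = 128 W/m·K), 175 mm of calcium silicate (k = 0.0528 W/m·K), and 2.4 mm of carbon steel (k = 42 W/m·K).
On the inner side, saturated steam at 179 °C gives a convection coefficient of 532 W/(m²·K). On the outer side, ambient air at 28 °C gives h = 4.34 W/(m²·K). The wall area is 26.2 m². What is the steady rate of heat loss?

Q ≈ 1120 W

Treating each layer as a thermal resistance in series:
R_inner film = 1/(h_i·A) = 1/(532×26.2) = 7.174×10^-5 K/W
R_brass = L/(kA) = 0.0016/(128×26.2) = 4.771×10^-7 K/W
R_calcium silicate = L/(kA) = 0.175/(0.0528×26.2) = 0.1265 K/W
R_carbon steel = L/(kA) = 0.0024/(42×26.2) = 2.181×10^-6 K/W
R_outer film = 1/(h_o·A) = 1/(4.34×26.2) = 0.008794 K/W
R_total = 0.1354 K/W
Q = ΔT / R_total = 151 / 0.1354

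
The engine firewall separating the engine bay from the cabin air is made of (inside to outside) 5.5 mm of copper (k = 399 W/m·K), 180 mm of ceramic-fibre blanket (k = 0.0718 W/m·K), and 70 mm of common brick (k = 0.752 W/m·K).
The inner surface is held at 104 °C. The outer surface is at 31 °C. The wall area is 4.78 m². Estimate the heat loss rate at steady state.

Q ≈ 134 W

Model the wall as resistances in series:
R_copper = L/(kA) = 0.0055/(399×4.78) = 2.884×10^-6 K/W
R_ceramic-fibre blanket = L/(kA) = 0.18/(0.0718×4.78) = 0.5245 K/W
R_common brick = L/(kA) = 0.07/(0.752×4.78) = 0.01947 K/W
R_total = 0.5439 K/W
Q = ΔT / R_total = 73 / 0.5439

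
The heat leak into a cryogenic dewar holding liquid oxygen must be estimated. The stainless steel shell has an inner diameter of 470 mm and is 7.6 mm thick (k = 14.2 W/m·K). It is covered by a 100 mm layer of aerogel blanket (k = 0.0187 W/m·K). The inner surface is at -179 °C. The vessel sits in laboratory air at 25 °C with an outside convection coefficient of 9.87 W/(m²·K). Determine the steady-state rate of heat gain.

Q ≈ 39.3 W

Spherical conduction: R = (1/r_in − 1/r_out)/(4πk) per layer; series-sum.
R_stainless steel shell = (1/0.235 − 1/0.2426)/(4π×14.2) = 7.471×10^-4 K/W
R_aerogel blanket = (1/0.2426 − 1/0.3426)/(4π×0.0187) = 5.12 K/W
R_outer film = 1/(h·4πr_o²) = 1/(9.87×4π×0.3426²) = 0.06869 K/W
R_total = 5.189 K/W
Q = ΔT/R_total = 204/5.189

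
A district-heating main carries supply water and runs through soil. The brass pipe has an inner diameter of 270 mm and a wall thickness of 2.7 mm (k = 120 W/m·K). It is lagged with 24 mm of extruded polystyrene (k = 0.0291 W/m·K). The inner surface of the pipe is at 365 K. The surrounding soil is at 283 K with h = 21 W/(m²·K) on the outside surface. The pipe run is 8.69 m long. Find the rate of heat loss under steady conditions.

Q ≈ 770 W

Radial resistances (cylindrical: R_cond = ln(r_o/r_i)/(2πkL), R_conv = 1/(h·2πrL)):
R_brass pipe wall = ln(137.7/135)/(2π×120×8.69) = 3.022×10^-6 K/W
R_extruded polystyrene = ln(161.7/137.7)/(2π×0.0291×8.69) = 0.1011 K/W
R_outer film = 1/(h_o·2πr_oL) = 1/(21×2π×0.1617×8.69) = 0.005394 K/W
R_total = 0.1065 K/W
Q = ΔT/R_total = 82/0.1065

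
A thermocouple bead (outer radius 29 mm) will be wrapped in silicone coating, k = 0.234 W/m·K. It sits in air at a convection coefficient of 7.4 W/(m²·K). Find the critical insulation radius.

For a sphere r_cr = 2k/h = 2×0.234/7.4
r_cr = 63.2 mm; since the bare radius (29 mm) is below r_cr, adding a thin layer of insulation will *increase* heat loss.

r_cr ≈ 63.2 mm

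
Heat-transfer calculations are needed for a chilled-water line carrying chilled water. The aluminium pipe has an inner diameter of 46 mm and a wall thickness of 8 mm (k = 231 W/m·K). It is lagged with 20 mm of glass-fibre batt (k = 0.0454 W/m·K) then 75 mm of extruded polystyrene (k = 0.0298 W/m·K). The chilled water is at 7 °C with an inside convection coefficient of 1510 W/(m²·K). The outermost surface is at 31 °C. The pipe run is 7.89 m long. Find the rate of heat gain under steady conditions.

Q ≈ 28.8 W

Cylindrical conduction, so R = ln(r₂/r₁)/(2πkL) per layer, in series:
R_inner film = 1/(h_i·2πr₁L) = 1/(1510×2π×0.023×7.89) = 5.808×10^-4 K/W
R_aluminium pipe wall = ln(31/23)/(2π×231×7.89) = 2.607×10^-5 K/W
R_glass-fibre batt = ln(51/31)/(2π×0.0454×7.89) = 0.2212 K/W
R_extruded polystyrene = ln(126/51)/(2π×0.0298×7.89) = 0.6122 K/W
R_total = 0.834 K/W
Q = ΔT/R_total = 24/0.834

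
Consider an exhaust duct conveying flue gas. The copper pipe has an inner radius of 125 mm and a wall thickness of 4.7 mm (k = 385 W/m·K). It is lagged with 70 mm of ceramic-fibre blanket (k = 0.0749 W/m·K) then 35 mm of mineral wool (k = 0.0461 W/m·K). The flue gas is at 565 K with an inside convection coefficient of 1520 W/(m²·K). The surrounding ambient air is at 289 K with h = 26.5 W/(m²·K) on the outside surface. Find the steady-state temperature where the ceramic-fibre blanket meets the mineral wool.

T ≈ 396 K

Treating each annulus and film as a series resistance:
R_inner film = 1/(h_i·2πr₁L) = 1/(1520×2π×0.125×1) = 8.377×10^-4 K/W
R_copper pipe wall = ln(129.7/125)/(2π×385×1) = 1.526×10^-5 K/W
R_ceramic-fibre blanket = ln(199.7/129.7)/(2π×0.0749×1) = 0.9171 K/W
R_mineral wool = ln(234.7/199.7)/(2π×0.0461×1) = 0.5575 K/W
R_outer film = 1/(h_o·2πr_oL) = 1/(26.5×2π×0.2347×1) = 0.02559 K/W
R_total = 1.501 K/W
Q = ΔT/R_total = 276/1.501
Q = 184 W/m
T_interface = T_inner − Q·ΣR(inner→interface) = 565 − 184×0.9179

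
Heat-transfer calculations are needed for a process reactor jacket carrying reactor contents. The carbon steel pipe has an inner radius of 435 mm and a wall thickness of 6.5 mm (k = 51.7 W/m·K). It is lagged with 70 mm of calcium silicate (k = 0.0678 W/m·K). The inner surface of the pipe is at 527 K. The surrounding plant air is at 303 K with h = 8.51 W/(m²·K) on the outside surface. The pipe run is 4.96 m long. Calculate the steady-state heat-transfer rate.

Treating each annulus and film as a series resistance:
R_carbon steel pipe wall = ln(441.5/435)/(2π×51.7×4.96) = 9.205×10^-6 K/W
R_calcium silicate = ln(511.5/441.5)/(2π×0.0678×4.96) = 0.06965 K/W
R_outer film = 1/(h_o·2πr_oL) = 1/(8.51×2π×0.5115×4.96) = 0.007372 K/W
R_total = 0.07703 K/W
Q = ΔT/R_total = 224/0.07703

Q ≈ 2910 W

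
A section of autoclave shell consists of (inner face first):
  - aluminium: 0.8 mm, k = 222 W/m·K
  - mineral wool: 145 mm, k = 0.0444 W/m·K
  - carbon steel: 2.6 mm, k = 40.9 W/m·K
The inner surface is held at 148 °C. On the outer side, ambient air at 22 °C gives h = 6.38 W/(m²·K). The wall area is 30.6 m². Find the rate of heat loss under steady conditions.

Q ≈ 1130 W

Model the wall as resistances in series:
R_aluminium = L/(kA) = 0.0008/(222×30.6) = 1.178×10^-7 K/W
R_mineral wool = L/(kA) = 0.145/(0.0444×30.6) = 0.1067 K/W
R_carbon steel = L/(kA) = 0.0026/(40.9×30.6) = 2.077×10^-6 K/W
R_outer film = 1/(h_o·A) = 1/(6.38×30.6) = 0.005122 K/W
R_total = 0.1118 K/W
Q = ΔT / R_total = 126 / 0.1118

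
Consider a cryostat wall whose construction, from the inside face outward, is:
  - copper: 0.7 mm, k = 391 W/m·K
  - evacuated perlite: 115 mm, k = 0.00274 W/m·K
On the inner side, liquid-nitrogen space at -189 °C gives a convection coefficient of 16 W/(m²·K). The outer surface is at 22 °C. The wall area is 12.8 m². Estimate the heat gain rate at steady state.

Series thermal resistances:
R_inner film = 1/(h_i·A) = 1/(16×12.8) = 0.004883 K/W
R_copper = L/(kA) = 0.0007/(391×12.8) = 1.399×10^-7 K/W
R_evacuated perlite = L/(kA) = 0.115/(0.00274×12.8) = 3.279 K/W
R_total = 3.284 K/W
Q = ΔT / R_total = 211 / 3.284

Q ≈ 64.3 W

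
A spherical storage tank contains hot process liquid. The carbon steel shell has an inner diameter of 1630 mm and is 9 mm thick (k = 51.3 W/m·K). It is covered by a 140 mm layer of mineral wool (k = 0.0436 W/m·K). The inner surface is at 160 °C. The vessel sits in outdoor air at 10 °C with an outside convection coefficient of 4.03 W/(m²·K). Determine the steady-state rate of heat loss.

Radial (spherical) resistances in series:
R_carbon steel shell = (1/0.815 − 1/0.824)/(4π×51.3) = 2.079×10^-5 K/W
R_mineral wool = (1/0.824 − 1/0.964)/(4π×0.0436) = 0.3217 K/W
R_outer film = 1/(h·4πr_o²) = 1/(4.03×4π×0.964²) = 0.02125 K/W
R_total = 0.343 K/W
Q = ΔT/R_total = 150/0.343

Q ≈ 437 W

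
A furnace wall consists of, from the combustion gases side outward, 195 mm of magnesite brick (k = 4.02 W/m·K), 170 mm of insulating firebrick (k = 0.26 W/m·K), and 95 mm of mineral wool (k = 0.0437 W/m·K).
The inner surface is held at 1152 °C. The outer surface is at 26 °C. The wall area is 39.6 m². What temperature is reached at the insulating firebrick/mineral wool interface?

T ≈ 877 °C

Series thermal resistances:
R_magnesite brick = L/(kA) = 0.195/(4.02×39.6) = 0.001225 K/W
R_insulating firebrick = L/(kA) = 0.17/(0.26×39.6) = 0.01651 K/W
R_mineral wool = L/(kA) = 0.095/(0.0437×39.6) = 0.0549 K/W
R_total = 0.07263 K/W;  Q = ΔT/R_total = 1126/0.07263 = 15500 W
T_interface = T_inner − Q·ΣR(inner→interface) = 1152 − 15500×0.01774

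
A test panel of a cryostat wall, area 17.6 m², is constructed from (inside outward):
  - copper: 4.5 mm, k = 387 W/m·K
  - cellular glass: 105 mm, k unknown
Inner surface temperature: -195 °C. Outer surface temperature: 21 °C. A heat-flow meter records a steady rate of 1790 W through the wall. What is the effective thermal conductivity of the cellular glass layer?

k ≈ 0.0494 W/(m·K)

Using the resistance-network approach (series):
R_copper = L/(kA) = 0.0045/(387×17.6) = 6.607×10^-7 K/W
Sum of known resistances R_other = 6.607×10^-7 K/W
Total R = ΔT/Q = 216/1790 = 0.1207 K/W
R_cellular glass = R_total − R_other = 0.1207 K/W
k = L/(R·A) = 0.105/(0.1207×17.6)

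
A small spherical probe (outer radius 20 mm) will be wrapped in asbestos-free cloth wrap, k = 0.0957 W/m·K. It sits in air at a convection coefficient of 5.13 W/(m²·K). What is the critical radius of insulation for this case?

For a sphere r_cr = 2k/h = 2×0.0957/5.13
r_cr = 37.3 mm; since the bare radius (20 mm) is below r_cr, adding a thin layer of insulation will *increase* heat loss.

r_cr ≈ 37.3 mm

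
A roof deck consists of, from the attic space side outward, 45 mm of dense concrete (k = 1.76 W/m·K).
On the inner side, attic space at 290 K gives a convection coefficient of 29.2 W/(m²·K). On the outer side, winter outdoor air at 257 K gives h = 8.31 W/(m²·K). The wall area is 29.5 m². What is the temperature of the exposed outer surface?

Treating each layer as a thermal resistance in series:
R_inner film = 1/(h_i·A) = 1/(29.2×29.5) = 0.001161 K/W
R_dense concrete = L/(kA) = 0.045/(1.76×29.5) = 8.667×10^-4 K/W
R_outer film = 1/(h_o·A) = 1/(8.31×29.5) = 0.004079 K/W
R_total = 0.006107 K/W;  Q = ΔT/R_total = 33/0.006107 = 5404 W
T_interface = T_inner − Q·ΣR(inner→interface) = 290 − 5400×0.002028

T ≈ 279 K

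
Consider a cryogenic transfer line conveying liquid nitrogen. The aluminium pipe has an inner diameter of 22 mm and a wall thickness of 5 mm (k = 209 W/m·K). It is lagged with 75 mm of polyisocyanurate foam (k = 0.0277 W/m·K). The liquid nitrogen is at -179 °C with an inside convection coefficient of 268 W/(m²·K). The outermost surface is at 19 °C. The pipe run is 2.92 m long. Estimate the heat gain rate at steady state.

Treating each annulus and film as a series resistance:
R_inner film = 1/(h_i·2πr₁L) = 1/(268×2π×0.011×2.92) = 0.01849 K/W
R_aluminium pipe wall = ln(16/11)/(2π×209×2.92) = 9.772×10^-5 K/W
R_polyisocyanurate foam = ln(91/16)/(2π×0.0277×2.92) = 3.42 K/W
R_total = 3.439 K/W
Q = ΔT/R_total = 198/3.439

Q ≈ 57.6 W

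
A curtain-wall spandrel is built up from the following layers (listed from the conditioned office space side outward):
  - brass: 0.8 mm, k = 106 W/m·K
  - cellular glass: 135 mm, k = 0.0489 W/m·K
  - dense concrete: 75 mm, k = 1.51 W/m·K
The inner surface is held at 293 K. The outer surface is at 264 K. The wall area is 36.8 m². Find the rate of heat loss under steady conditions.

Q ≈ 380 W

Using the resistance-network approach (series):
R_brass = L/(kA) = 0.0008/(106×36.8) = 2.051×10^-7 K/W
R_cellular glass = L/(kA) = 0.135/(0.0489×36.8) = 0.07502 K/W
R_dense concrete = L/(kA) = 0.075/(1.51×36.8) = 0.00135 K/W
R_total = 0.07637 K/W
Q = ΔT / R_total = 29 / 0.07637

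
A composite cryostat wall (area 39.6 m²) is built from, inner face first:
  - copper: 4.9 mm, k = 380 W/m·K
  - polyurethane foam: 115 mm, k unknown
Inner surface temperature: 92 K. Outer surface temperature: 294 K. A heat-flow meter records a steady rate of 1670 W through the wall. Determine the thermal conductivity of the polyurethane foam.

Model the wall as resistances in series:
R_copper = L/(kA) = 0.0049/(380×39.6) = 3.256×10^-7 K/W
Sum of known resistances R_other = 3.256×10^-7 K/W
Total R = ΔT/Q = 202/1670 = 0.121 K/W
R_polyurethane foam = R_total − R_other = 0.121 K/W
k = L/(R·A) = 0.115/(0.121×39.6)

k ≈ 0.024 W/(m·K)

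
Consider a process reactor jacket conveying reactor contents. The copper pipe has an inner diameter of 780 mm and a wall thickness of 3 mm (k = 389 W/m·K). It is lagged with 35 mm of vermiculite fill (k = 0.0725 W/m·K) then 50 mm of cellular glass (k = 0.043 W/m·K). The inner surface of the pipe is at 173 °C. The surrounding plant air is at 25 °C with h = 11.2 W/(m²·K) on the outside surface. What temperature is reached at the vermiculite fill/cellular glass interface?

Treating each annulus and film as a series resistance:
R_copper pipe wall = ln(393/390)/(2π×389×1) = 3.135×10^-6 K/W
R_vermiculite fill = ln(428/393)/(2π×0.0725×1) = 0.1873 K/W
R_cellular glass = ln(478/428)/(2π×0.043×1) = 0.4089 K/W
R_outer film = 1/(h_o·2πr_oL) = 1/(11.2×2π×0.478×1) = 0.02973 K/W
R_total = 0.626 K/W
Q = ΔT/R_total = 148/0.626
Q = 236 W/m
T_interface = T_inner − Q·ΣR(inner→interface) = 173 − 236×0.1873

T ≈ 129 °C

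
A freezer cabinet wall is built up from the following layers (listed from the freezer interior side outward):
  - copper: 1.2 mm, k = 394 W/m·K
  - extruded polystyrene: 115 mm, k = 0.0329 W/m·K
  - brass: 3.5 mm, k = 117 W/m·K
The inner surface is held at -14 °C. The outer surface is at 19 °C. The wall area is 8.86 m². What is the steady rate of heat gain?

Model the wall as resistances in series:
R_copper = L/(kA) = 0.0012/(394×8.86) = 3.438×10^-7 K/W
R_extruded polystyrene = L/(kA) = 0.115/(0.0329×8.86) = 0.3945 K/W
R_brass = L/(kA) = 0.0035/(117×8.86) = 3.376×10^-6 K/W
R_total = 0.3945 K/W
Q = ΔT / R_total = 33 / 0.3945

Q ≈ 83.6 W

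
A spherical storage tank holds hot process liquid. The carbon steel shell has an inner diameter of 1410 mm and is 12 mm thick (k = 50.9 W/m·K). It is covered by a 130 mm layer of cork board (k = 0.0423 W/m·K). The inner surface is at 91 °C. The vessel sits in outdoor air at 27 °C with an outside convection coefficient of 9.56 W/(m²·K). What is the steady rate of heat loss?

For a spherical shell R = (1/r₁ − 1/r₂)/(4πk); film R = 1/(h·4πr²). In series:
R_carbon steel shell = (1/0.705 − 1/0.717)/(4π×50.9) = 3.711×10^-5 K/W
R_cork board = (1/0.717 − 1/0.847)/(4π×0.0423) = 0.4027 K/W
R_outer film = 1/(h·4πr_o²) = 1/(9.56×4π×0.847²) = 0.0116 K/W
R_total = 0.4143 K/W
Q = ΔT/R_total = 64/0.4143

Q ≈ 154 W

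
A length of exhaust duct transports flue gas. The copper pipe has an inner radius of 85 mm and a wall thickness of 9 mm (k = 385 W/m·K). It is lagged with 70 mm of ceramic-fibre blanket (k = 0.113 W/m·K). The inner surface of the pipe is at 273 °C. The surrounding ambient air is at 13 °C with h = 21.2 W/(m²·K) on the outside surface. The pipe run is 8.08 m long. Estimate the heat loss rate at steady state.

Q ≈ 2530 W

Treating each annulus and film as a series resistance:
R_copper pipe wall = ln(94/85)/(2π×385×8.08) = 5.149×10^-6 K/W
R_ceramic-fibre blanket = ln(164/94)/(2π×0.113×8.08) = 0.09702 K/W
R_outer film = 1/(h_o·2πr_oL) = 1/(21.2×2π×0.164×8.08) = 0.005665 K/W
R_total = 0.1027 K/W
Q = ΔT/R_total = 260/0.1027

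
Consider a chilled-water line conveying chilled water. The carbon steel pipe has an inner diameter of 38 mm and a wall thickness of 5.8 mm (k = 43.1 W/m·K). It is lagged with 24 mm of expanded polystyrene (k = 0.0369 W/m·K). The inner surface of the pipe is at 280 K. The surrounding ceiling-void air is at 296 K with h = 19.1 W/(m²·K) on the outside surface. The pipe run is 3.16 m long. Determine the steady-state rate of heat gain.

Q ≈ 16.4 W

Radial resistances (cylindrical: R_cond = ln(r_o/r_i)/(2πkL), R_conv = 1/(h·2πrL)):
R_carbon steel pipe wall = ln(24.8/19)/(2π×43.1×3.16) = 3.113×10^-4 K/W
R_expanded polystyrene = ln(48.8/24.8)/(2π×0.0369×3.16) = 0.9239 K/W
R_outer film = 1/(h_o·2πr_oL) = 1/(19.1×2π×0.0488×3.16) = 0.05404 K/W
R_total = 0.9782 K/W
Q = ΔT/R_total = 16/0.9782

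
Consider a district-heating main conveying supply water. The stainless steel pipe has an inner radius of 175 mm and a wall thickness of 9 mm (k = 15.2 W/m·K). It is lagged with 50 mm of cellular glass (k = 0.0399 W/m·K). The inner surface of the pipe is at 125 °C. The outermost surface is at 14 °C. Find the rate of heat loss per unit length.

Treating each annulus and film as a series resistance:
R_stainless steel pipe wall = ln(184/175)/(2π×15.2×1) = 5.251×10^-4 K/W
R_cellular glass = ln(234/184)/(2π×0.0399×1) = 0.9589 K/W
R_total = 0.9594 K/W
Q = ΔT/R_total = 111/0.9594

q′ ≈ 116 W/m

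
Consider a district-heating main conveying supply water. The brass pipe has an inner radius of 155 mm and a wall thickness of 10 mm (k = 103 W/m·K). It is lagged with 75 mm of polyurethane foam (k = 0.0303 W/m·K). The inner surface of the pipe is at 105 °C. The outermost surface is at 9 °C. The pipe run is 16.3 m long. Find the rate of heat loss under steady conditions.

For a radial system each layer contributes R = ln(r_out/r_in)/(2πkL); films add R = 1/(hA).
R_brass pipe wall = ln(165/155)/(2π×103×16.3) = 5.927×10^-6 K/W
R_polyurethane foam = ln(240/165)/(2π×0.0303×16.3) = 0.1207 K/W
R_total = 0.1208 K/W
Q = ΔT/R_total = 96/0.1208

Q ≈ 795 W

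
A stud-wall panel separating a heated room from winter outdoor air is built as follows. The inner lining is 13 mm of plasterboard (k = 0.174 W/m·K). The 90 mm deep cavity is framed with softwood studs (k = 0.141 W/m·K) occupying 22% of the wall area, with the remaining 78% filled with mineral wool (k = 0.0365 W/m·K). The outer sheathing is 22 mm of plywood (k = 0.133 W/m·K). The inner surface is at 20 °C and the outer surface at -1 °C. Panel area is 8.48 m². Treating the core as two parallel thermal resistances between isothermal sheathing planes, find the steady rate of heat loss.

Q ≈ 102 W

Sheathing layers in series; stud and cavity paths in parallel between them.
R_inner = 0.013/(0.174×8.48) = 0.00881 K/W
R_stud  = 0.09/(0.141×0.22×8.48) = 0.3421 K/W
R_cav   = 0.09/(0.0365×0.78×8.48) = 0.3728 K/W
1/R_core = 1/R_stud + 1/R_cav → R_core = 0.1784 K/W
R_outer = 0.022/(0.133×8.48) = 0.01951 K/W
R_total = 0.2067 K/W
Q = ΔT/R_total = 21/0.2067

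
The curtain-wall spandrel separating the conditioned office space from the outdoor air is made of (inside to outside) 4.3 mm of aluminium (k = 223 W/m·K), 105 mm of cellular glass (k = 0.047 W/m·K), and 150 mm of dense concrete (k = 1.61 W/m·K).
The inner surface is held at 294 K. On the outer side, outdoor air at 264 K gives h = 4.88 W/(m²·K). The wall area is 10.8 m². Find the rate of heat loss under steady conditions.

Q ≈ 128 W

Using the resistance-network approach (series):
R_aluminium = L/(kA) = 0.0043/(223×10.8) = 1.785×10^-6 K/W
R_cellular glass = L/(kA) = 0.105/(0.047×10.8) = 0.2069 K/W
R_dense concrete = L/(kA) = 0.15/(1.61×10.8) = 0.008627 K/W
R_outer film = 1/(h_o·A) = 1/(4.88×10.8) = 0.01897 K/W
R_total = 0.2345 K/W
Q = ΔT / R_total = 30 / 0.2345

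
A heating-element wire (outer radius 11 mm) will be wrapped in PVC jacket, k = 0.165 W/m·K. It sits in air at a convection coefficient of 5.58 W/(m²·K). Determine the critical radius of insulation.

r_cr ≈ 29.6 mm

For a cylinder r_cr = k/h = 0.165/5.58
r_cr = 29.6 mm; since the bare radius (11 mm) is below r_cr, adding a thin layer of insulation will *increase* heat loss.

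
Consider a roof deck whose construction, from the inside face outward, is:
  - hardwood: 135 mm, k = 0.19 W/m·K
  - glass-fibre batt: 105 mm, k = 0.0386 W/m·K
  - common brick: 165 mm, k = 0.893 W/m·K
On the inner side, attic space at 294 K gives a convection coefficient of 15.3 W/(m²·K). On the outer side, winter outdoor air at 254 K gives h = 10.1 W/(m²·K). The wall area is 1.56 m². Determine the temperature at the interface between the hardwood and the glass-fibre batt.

Series thermal resistances:
R_inner film = 1/(h_i·A) = 1/(15.3×1.56) = 0.0419 K/W
R_hardwood = L/(kA) = 0.135/(0.19×1.56) = 0.4555 K/W
R_glass-fibre batt = L/(kA) = 0.105/(0.0386×1.56) = 1.744 K/W
R_common brick = L/(kA) = 0.165/(0.893×1.56) = 0.1184 K/W
R_outer film = 1/(h_o·A) = 1/(10.1×1.56) = 0.06347 K/W
R_total = 2.423 K/W;  Q = ΔT/R_total = 40/2.423 = 16.51 W
T_interface = T_inner − Q·ΣR(inner→interface) = 294 − 16.5×0.4974

T ≈ 286 K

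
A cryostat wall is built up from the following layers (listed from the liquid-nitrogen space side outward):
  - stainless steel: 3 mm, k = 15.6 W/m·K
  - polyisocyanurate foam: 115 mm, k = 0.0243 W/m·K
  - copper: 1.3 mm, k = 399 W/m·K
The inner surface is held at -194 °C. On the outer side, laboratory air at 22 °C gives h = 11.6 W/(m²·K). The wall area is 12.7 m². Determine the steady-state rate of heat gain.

Q ≈ 569 W

Model the wall as resistances in series:
R_stainless steel = L/(kA) = 0.003/(15.6×12.7) = 1.514×10^-5 K/W
R_polyisocyanurate foam = L/(kA) = 0.115/(0.0243×12.7) = 0.3726 K/W
R_copper = L/(kA) = 0.0013/(399×12.7) = 2.565×10^-7 K/W
R_outer film = 1/(h_o·A) = 1/(11.6×12.7) = 0.006788 K/W
R_total = 0.3794 K/W
Q = ΔT / R_total = 216 / 0.3794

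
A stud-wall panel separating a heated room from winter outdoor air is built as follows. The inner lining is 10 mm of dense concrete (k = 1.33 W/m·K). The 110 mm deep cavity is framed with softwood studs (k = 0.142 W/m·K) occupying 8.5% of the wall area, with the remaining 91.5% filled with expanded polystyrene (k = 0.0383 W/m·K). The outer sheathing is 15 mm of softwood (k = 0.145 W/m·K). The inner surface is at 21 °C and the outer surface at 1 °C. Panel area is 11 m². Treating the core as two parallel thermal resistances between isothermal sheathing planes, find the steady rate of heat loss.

Q ≈ 90 W

Sheathing layers in series; stud and cavity paths in parallel between them.
R_inner = 0.01/(1.33×11) = 6.835×10^-4 K/W
R_stud  = 0.11/(0.142×0.085×11) = 0.8285 K/W
R_cav   = 0.11/(0.0383×0.915×11) = 0.2854 K/W
1/R_core = 1/R_stud + 1/R_cav → R_core = 0.2122 K/W
R_outer = 0.015/(0.145×11) = 0.009404 K/W
R_total = 0.2223 K/W
Q = ΔT/R_total = 20/0.2223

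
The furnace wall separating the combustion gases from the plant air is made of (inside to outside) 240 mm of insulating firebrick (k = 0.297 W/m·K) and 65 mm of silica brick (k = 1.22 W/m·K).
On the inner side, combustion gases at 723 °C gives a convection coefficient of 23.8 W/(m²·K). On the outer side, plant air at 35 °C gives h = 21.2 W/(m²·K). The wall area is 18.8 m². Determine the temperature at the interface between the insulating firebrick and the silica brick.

Model the wall as resistances in series:
R_inner film = 1/(h_i·A) = 1/(23.8×18.8) = 0.002235 K/W
R_insulating firebrick = L/(kA) = 0.24/(0.297×18.8) = 0.04298 K/W
R_silica brick = L/(kA) = 0.065/(1.22×18.8) = 0.002834 K/W
R_outer film = 1/(h_o·A) = 1/(21.2×18.8) = 0.002509 K/W
R_total = 0.05056 K/W;  Q = ΔT/R_total = 688/0.05056 = 13610 W
T_interface = T_inner − Q·ΣR(inner→interface) = 723 − 13600×0.04522

T ≈ 108 °C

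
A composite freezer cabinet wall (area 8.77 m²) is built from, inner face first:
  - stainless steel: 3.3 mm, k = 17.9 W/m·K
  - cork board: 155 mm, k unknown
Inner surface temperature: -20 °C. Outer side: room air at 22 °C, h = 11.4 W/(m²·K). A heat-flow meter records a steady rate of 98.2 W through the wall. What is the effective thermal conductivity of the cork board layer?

k ≈ 0.0423 W/(m·K)

Model the wall as resistances in series:
R_stainless steel = L/(kA) = 0.0033/(17.9×8.77) = 2.102×10^-5 K/W
R_outer film = 1/(h_o·A) = 1/(11.4×8.77) = 0.01 K/W
Sum of known resistances R_other = 0.01002 K/W
Total R = ΔT/Q = 42/98.2 = 0.4277 K/W
R_cork board = R_total − R_other = 0.4177 K/W
k = L/(R·A) = 0.155/(0.4177×8.77)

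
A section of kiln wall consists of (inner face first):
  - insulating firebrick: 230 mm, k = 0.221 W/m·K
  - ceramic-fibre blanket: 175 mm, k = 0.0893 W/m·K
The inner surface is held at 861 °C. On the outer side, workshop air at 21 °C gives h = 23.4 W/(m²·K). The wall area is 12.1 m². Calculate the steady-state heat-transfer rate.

Series thermal resistances:
R_insulating firebrick = L/(kA) = 0.23/(0.221×12.1) = 0.08601 K/W
R_ceramic-fibre blanket = L/(kA) = 0.175/(0.0893×12.1) = 0.162 K/W
R_outer film = 1/(h_o·A) = 1/(23.4×12.1) = 0.003532 K/W
R_total = 0.2515 K/W
Q = ΔT / R_total = 840 / 0.2515

Q ≈ 3340 W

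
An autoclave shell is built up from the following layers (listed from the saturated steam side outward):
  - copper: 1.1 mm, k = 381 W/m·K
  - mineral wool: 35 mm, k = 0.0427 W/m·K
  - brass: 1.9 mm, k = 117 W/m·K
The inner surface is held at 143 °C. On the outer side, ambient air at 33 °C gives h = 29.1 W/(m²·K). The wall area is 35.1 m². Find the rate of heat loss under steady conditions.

Model the wall as resistances in series:
R_copper = L/(kA) = 0.0011/(381×35.1) = 8.225×10^-8 K/W
R_mineral wool = L/(kA) = 0.035/(0.0427×35.1) = 0.02335 K/W
R_brass = L/(kA) = 0.0019/(117×35.1) = 4.627×10^-7 K/W
R_outer film = 1/(h_o·A) = 1/(29.1×35.1) = 9.79×10^-4 K/W
R_total = 0.02433 K/W
Q = ΔT / R_total = 110 / 0.02433

Q ≈ 4520 W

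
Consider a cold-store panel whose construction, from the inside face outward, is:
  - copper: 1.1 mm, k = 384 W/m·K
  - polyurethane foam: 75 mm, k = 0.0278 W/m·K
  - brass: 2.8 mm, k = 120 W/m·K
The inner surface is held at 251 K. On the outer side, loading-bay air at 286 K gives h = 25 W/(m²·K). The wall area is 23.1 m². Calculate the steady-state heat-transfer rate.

Series thermal resistances:
R_copper = L/(kA) = 0.0011/(384×23.1) = 1.24×10^-7 K/W
R_polyurethane foam = L/(kA) = 0.075/(0.0278×23.1) = 0.1168 K/W
R_brass = L/(kA) = 0.0028/(120×23.1) = 1.01×10^-6 K/W
R_outer film = 1/(h_o·A) = 1/(25×23.1) = 0.001732 K/W
R_total = 0.1185 K/W
Q = ΔT / R_total = 35 / 0.1185

Q ≈ 295 W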